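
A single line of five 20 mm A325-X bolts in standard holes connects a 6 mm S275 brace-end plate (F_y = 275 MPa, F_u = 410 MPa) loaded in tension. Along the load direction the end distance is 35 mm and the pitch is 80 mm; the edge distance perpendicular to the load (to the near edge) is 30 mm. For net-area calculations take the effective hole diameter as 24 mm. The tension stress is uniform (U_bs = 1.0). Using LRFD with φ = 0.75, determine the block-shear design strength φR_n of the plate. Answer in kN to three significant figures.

Shear plane L_v = 35 + 4·80 = 355 mm; A_gv = 355 × 6 = 2130 mm².
A_nv = (355 − 4.5·24) × 6 = 1482 mm².
A_nt = (30 − 0.5·24) × 6 = 108 mm².
0.6 F_u A_nv = 364.6 kN; 0.6 F_y A_gv = 351.4 kN → shear yielding governs the shear term.
R_n = 351.4 + 1.0 × 410 × 108 / 1000 = 395.7 kN.
Design strength φR_n = 0.75 × 395.7 = 297 kN.

297 kN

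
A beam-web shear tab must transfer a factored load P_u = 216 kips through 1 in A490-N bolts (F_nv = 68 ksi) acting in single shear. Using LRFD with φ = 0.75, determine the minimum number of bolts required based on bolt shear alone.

6 bolts

A_b = π·1²/4 = 0.7854 in².
Per-bolt design strength φR_n = 0.75 × 68 × 0.7854 × 1 = 40.06 kips.
n ≥ 216 / 40.06 = 5.393 → use 6 bolts.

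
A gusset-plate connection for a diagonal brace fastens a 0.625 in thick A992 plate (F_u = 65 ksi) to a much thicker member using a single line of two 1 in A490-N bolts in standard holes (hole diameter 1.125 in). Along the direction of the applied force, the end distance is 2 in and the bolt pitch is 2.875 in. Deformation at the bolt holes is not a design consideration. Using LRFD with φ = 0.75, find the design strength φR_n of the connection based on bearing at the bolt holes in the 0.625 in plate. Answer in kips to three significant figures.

146 kips

Per bolt r_n = 1.5 l_c t F_u ≤ 3.0 d t F_u; upper limit = 3.0 × 1 × 0.625 × 65 = 121.9 kips.
Edge bolt: l_c = 2 − 1.125/2 = 1.438 in → 1.5 × 1.438 × 0.625 × 65 = 87.6 → r_n = 87.6 kips.
Interior bolts: l_c = 2.875 − 1.125 = 1.75 in → 1.5 × 1.75 × 0.625 × 65 = 106.6 → r_n = 106.6 kips.
R_n = 1 × 87.6 + 1 × 106.6 = 194.2 kips.
Design strength φR_n = 0.75 × 194.2 = 146 kips.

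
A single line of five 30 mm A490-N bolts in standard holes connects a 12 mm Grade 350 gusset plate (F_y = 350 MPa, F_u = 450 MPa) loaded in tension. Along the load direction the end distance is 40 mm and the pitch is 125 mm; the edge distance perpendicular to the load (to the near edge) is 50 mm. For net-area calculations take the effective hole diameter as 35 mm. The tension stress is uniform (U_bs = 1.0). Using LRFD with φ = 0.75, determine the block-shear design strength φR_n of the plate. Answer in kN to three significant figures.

1060 kN

Shear plane L_v = 40 + 4·125 = 540 mm; A_gv = 540 × 12 = 6480 mm².
A_nv = (540 − 4.5·35) × 12 = 4590 mm².
A_nt = (50 − 0.5·35) × 12 = 390 mm².
0.6 F_u A_nv = 1239 kN; 0.6 F_y A_gv = 1361 kN → shear rupture governs the shear term.
R_n = 1239 + 1.0 × 450 × 390 / 1000 = 1415 kN.
Design strength φR_n = 0.75 × 1415 = 1060 kN.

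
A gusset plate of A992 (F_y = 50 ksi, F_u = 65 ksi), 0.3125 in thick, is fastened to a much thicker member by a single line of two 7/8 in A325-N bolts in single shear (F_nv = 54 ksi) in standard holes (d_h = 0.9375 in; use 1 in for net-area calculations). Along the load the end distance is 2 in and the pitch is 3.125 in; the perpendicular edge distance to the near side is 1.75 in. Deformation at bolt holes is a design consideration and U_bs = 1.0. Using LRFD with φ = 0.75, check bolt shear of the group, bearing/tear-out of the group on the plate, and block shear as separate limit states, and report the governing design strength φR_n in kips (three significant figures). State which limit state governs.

Bolt shear: A_b = π·0.875²/4 = 0.6013 in²; R_n = 54 × 0.6013 × 2 × 1 = 64.94 kips → 0.75 × 64.94 = 48.7 kips.
Bearing: edge l_c = 1.531, r_n = 37.32 kips; interior l_c = 2.188, r_n = 42.66 kips; R_n = 37.32 + 1·42.66 = 79.98 kips → 60 kips.
Block shear: A_gv = 1.602, A_nv = 1.133, A_nt = 0.3906 in²; R_n = min(0.6F_uA_nv, 0.6F_yA_gv) + U_bs·F_u·A_nt = 69.57 kips → 52.2 kips.
Bolt shear governs: 48.7 kips.

48.7 kips (bolt shear governs)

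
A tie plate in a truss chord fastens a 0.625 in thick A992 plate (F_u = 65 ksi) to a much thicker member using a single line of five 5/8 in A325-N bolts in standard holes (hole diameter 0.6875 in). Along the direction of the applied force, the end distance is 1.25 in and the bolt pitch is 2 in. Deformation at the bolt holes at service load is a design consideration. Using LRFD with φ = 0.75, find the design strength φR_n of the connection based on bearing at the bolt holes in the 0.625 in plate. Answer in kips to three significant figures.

216 kips

Per bolt r_n = 1.2 l_c t F_u ≤ 2.4 d t F_u; upper limit = 2.4 × 0.625 × 0.625 × 65 = 60.94 kips.
Edge bolt: l_c = 1.25 − 0.6875/2 = 0.9062 in → 1.2 × 0.9062 × 0.625 × 65 = 44.18 → r_n = 44.18 kips.
Interior bolts: l_c = 2 − 0.6875 = 1.312 in → 1.2 × 1.312 × 0.625 × 65 = 63.98 → r_n = 60.94 kips.
R_n = 1 × 44.18 + 4 × 60.94 = 287.9 kips.
Design strength φR_n = 0.75 × 287.9 = 216 kips.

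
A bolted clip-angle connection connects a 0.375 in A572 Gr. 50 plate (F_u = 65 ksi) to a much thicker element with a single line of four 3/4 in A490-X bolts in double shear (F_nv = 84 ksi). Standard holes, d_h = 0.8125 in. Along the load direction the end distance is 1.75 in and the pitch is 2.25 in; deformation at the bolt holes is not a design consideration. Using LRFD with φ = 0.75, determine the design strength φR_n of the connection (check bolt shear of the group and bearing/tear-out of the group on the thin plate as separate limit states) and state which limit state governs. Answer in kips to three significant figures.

Bolt shear: A_b = π·0.75²/4 = 0.4418 in²; R_n = 84 × 0.4418 × 4 × 2 = 296.9 kips → 0.75 × 296.9 = 223 kips.
Bearing (1.5 l_c t F_u ≤ 3.0 d t F_u): upper limit = 3.0·0.75·0.375·65 = 54.84 kips.
  Edge l_c = 1.75 − 0.8125/2 = 1.344 → r_n = 49.13 kips; interior l_c = 2.25 − 0.8125 = 1.438 → r_n = 52.56 kips.
  R_n,bearing = 1·49.13 + 3·52.56 = 206.8 kips → 0.75 × 206.8 = 155 kips.
Bearing governs: 155 kips.

155 kips (bearing governs)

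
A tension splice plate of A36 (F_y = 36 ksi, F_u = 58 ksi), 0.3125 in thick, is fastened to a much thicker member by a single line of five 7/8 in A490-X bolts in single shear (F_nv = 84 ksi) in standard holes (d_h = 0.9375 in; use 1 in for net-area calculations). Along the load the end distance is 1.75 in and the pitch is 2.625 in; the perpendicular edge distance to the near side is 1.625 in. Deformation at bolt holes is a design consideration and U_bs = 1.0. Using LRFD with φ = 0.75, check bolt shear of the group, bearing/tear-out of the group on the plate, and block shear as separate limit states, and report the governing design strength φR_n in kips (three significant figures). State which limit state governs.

77.3 kips (block shear governs)

Bolt shear: A_b = π·0.875²/4 = 0.6013 in²; R_n = 84 × 0.6013 × 5 × 1 = 252.6 kips → 0.75 × 252.6 = 189 kips.
Bearing: edge l_c = 1.281, r_n = 27.87 kips; interior l_c = 1.688, r_n = 36.7 kips; R_n = 27.87 + 4·36.7 = 174.7 kips → 131 kips.
Block shear: A_gv = 3.828, A_nv = 2.422, A_nt = 0.3516 in²; R_n = min(0.6F_uA_nv, 0.6F_yA_gv) + U_bs·F_u·A_nt = 103.1 kips → 77.3 kips.
Block shear governs: 77.3 kips.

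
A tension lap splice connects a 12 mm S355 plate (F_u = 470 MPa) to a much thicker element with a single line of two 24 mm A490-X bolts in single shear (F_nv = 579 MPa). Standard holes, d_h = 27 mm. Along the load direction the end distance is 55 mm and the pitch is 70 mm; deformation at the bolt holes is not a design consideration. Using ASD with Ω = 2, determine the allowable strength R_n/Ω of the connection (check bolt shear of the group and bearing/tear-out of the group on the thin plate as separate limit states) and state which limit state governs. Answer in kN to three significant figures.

Bolt shear: A_b = π·24²/4 = 452.4 mm²; R_n = 579 × 452.4 × 2 × 1 / 1000 = 523.9 kN → 523.9 / 2 = 262 kN.
Bearing (1.5 l_c t F_u ≤ 3.0 d t F_u): upper limit = 3.0·24·12·470 / 1000 = 406.1 kN.
  Edge l_c = 55 − 27/2 = 41.5 → r_n = 351.1 kN; interior l_c = 70 − 27 = 43 → r_n = 363.8 kN.
  R_n,bearing = 1·351.1 + 1·363.8 = 714.9 kN → 714.9 / 2 = 357 kN.
Bolt shear governs: 262 kN.

262 kN (bolt shear governs)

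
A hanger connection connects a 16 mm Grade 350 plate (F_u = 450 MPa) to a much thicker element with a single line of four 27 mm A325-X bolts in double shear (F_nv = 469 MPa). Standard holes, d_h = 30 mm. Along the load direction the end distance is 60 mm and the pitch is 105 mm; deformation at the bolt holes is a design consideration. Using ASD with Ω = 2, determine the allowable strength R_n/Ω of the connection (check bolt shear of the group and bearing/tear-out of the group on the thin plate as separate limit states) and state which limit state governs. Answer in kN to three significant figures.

894 kN (bearing governs)

Bolt shear: A_b = π·27²/4 = 572.6 mm²; R_n = 469 × 572.6 × 4 × 2 / 1000 = 2148 kN → 2148 / 2 = 1070 kN.
Bearing (1.2 l_c t F_u ≤ 2.4 d t F_u): upper limit = 2.4·27·16·450 / 1000 = 466.6 kN.
  Edge l_c = 60 − 30/2 = 45 → r_n = 388.8 kN; interior l_c = 105 − 30 = 75 → r_n = 466.6 kN.
  R_n,bearing = 1·388.8 + 3·466.6 = 1788 kN → 1788 / 2 = 894 kN.
Bearing governs: 894 kN.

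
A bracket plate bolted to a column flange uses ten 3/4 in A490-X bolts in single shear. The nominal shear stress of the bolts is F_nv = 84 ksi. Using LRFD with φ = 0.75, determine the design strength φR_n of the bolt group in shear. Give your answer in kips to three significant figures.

278 kips

A_b = π × 0.75² / 4 = 0.4418 in².
R_n = F_nv · A_b · n · n_s = 84 × 0.4418 × 10 × 1 = 371.1 kips.
Design strength φR_n = 0.75 × 371.1 = 278 kips.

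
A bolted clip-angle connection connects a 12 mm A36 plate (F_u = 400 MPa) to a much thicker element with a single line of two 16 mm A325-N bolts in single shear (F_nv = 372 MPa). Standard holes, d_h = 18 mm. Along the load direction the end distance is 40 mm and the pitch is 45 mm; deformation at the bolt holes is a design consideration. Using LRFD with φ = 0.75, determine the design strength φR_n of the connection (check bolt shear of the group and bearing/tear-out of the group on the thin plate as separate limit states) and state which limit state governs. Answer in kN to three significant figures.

Bolt shear: A_b = π·16²/4 = 201.1 mm²; R_n = 372 × 201.1 × 2 × 1 / 1000 = 149.6 kN → 0.75 × 149.6 = 112 kN.
Bearing (1.2 l_c t F_u ≤ 2.4 d t F_u): upper limit = 2.4·16·12·400 / 1000 = 184.3 kN.
  Edge l_c = 40 − 18/2 = 31 → r_n = 178.6 kN; interior l_c = 45 − 18 = 27 → r_n = 155.5 kN.
  R_n,bearing = 1·178.6 + 1·155.5 = 334.1 kN → 0.75 × 334.1 = 251 kN.
Bolt shear governs: 112 kN.

112 kN (bolt shear governs)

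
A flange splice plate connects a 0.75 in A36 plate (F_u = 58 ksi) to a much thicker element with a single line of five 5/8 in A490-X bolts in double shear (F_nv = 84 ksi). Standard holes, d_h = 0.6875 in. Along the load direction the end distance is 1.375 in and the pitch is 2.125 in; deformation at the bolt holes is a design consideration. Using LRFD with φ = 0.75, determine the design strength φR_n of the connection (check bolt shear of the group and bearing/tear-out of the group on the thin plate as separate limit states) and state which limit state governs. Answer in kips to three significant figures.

193 kips (bolt shear governs)

Bolt shear: A_b = π·0.625²/4 = 0.3068 in²; R_n = 84 × 0.3068 × 5 × 2 = 257.7 kips → 0.75 × 257.7 = 193 kips.
Bearing (1.2 l_c t F_u ≤ 2.4 d t F_u): upper limit = 2.4·0.625·0.75·58 = 65.25 kips.
  Edge l_c = 1.375 − 0.6875/2 = 1.031 → r_n = 53.83 kips; interior l_c = 2.125 − 0.6875 = 1.438 → r_n = 65.25 kips.
  R_n,bearing = 1·53.83 + 4·65.25 = 314.8 kips → 0.75 × 314.8 = 236 kips.
Bolt shear governs: 193 kips.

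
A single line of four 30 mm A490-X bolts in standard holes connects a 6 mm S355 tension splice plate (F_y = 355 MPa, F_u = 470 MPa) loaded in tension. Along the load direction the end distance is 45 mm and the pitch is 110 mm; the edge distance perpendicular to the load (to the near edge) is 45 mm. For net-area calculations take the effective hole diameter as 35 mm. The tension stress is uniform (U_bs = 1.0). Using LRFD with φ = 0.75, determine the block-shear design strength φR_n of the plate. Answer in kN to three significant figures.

379 kN

Shear plane L_v = 45 + 3·110 = 375 mm; A_gv = 375 × 6 = 2250 mm².
A_nv = (375 − 3.5·35) × 6 = 1515 mm².
A_nt = (45 − 0.5·35) × 6 = 165 mm².
0.6 F_u A_nv = 427.2 kN; 0.6 F_y A_gv = 479.2 kN → shear rupture governs the shear term.
R_n = 427.2 + 1.0 × 470 × 165 / 1000 = 504.8 kN.
Design strength φR_n = 0.75 × 504.8 = 379 kN.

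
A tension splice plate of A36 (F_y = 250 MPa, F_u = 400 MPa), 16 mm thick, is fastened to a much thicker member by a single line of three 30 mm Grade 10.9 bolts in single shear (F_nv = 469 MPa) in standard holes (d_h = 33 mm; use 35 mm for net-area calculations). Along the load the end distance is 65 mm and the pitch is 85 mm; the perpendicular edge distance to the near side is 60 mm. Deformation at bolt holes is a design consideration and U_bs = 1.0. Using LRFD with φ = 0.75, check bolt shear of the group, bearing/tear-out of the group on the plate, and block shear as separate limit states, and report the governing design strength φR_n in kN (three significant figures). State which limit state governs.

Bolt shear: A_b = π·30²/4 = 706.9 mm²; R_n = 469 × 706.9 × 3 × 1 / 1000 = 994.5 kN → 0.75 × 994.5 = 746 kN.
Bearing: edge l_c = 48.5, r_n = 372.5 kN; interior l_c = 52, r_n = 399.4 kN; R_n = 372.5 + 2·399.4 = 1171 kN → 878 kN.
Block shear: A_gv = 3760, A_nv = 2360, A_nt = 680 mm²; R_n = min(0.6F_uA_nv, 0.6F_yA_gv) + U_bs·F_u·A_nt = 836 kN → 627 kN.
Block shear governs: 627 kN.

627 kN (block shear governs)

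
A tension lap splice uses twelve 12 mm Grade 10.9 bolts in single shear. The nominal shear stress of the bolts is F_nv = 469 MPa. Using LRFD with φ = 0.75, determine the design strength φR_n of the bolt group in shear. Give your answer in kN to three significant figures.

A_b = π × 12² / 4 = 113.1 mm².
R_n = F_nv · A_b · n · n_s = 469 × 113.1 × 12 × 1 / 1000 = 636.5 kN.
Design strength φR_n = 0.75 × 636.5 = 477 kN.

477 kN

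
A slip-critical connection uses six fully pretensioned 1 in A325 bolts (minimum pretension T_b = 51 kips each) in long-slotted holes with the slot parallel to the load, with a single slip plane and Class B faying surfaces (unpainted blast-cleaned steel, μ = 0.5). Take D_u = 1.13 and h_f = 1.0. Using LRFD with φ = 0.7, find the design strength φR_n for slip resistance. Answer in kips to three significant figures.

121 kips

R_n = μ · D_u · h_f · T_b · n_s · n_b = 0.5 × 1.13 × 1.0 × 51 × 1 × 6 = 172.9 kips.
Design strength φR_n = 0.7 × 172.9 = 121 kips.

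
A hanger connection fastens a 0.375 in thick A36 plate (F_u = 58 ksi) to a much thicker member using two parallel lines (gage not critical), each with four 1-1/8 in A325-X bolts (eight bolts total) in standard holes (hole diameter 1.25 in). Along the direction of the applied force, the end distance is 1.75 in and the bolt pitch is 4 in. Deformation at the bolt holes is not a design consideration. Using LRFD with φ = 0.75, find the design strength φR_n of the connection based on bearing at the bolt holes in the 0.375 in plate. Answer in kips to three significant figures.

385 kips

Per bolt r_n = 1.5 l_c t F_u ≤ 3.0 d t F_u; upper limit = 3.0 × 1.125 × 0.375 × 58 = 73.41 kips.
Edge bolt: l_c = 1.75 − 1.25/2 = 1.125 in → 1.5 × 1.125 × 0.375 × 58 = 36.7 → r_n = 36.7 kips.
Interior bolts: l_c = 4 − 1.25 = 2.75 in → 1.5 × 2.75 × 0.375 × 58 = 89.72 → r_n = 73.41 kips.
R_n = 2 × 36.7 + 6 × 73.41 = 513.8 kips.
Design strength φR_n = 0.75 × 513.8 = 385 kips.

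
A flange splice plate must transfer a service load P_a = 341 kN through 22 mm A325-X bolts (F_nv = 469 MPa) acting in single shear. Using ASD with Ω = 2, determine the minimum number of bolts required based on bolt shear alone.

A_b = π·22²/4 = 380.1 mm².
Per-bolt allowable strength R_n/Ω = 469 × 380.1 × 1 / 1000 / 2 = 89.14 kN.
n ≥ 341 / 89.14 = 3.825 → use 4 bolts.

4 bolts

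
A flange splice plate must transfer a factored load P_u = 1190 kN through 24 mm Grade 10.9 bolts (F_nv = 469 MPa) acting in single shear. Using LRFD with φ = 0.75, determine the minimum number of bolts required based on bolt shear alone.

8 bolts

A_b = π·24²/4 = 452.4 mm².
Per-bolt design strength φR_n = 0.75 × 469 × 452.4 × 1 / 1000 = 159.1 kN.
n ≥ 1190 / 159.1 = 7.478 → use 8 bolts.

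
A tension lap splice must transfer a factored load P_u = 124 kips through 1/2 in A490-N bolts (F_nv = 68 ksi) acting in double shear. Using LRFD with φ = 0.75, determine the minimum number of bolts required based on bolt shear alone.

7 bolts

A_b = π·0.5²/4 = 0.1963 in².
Per-bolt design strength φR_n = 0.75 × 68 × 0.1963 × 2 = 20.03 kips.
n ≥ 124 / 20.03 = 6.191 → use 7 bolts.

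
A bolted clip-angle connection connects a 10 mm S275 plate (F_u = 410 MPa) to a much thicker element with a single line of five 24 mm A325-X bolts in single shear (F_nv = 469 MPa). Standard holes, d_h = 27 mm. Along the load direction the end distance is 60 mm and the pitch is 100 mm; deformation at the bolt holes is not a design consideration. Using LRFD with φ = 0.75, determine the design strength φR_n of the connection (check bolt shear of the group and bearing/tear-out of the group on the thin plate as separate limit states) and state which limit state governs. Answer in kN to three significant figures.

Bolt shear: A_b = π·24²/4 = 452.4 mm²; R_n = 469 × 452.4 × 5 × 1 / 1000 = 1061 kN → 0.75 × 1061 = 796 kN.
Bearing (1.5 l_c t F_u ≤ 3.0 d t F_u): upper limit = 3.0·24·10·410 / 1000 = 295.2 kN.
  Edge l_c = 60 − 27/2 = 46.5 → r_n = 286 kN; interior l_c = 100 − 27 = 73 → r_n = 295.2 kN.
  R_n,bearing = 1·286 + 4·295.2 = 1467 kN → 0.75 × 1467 = 1100 kN.
Bolt shear governs: 796 kN.

796 kN (bolt shear governs)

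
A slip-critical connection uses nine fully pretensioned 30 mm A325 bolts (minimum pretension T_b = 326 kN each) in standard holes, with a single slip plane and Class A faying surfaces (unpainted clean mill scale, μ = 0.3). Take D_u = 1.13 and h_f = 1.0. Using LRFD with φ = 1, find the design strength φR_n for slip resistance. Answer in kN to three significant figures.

995 kN

R_n = μ · D_u · h_f · T_b · n_s · n_b = 0.3 × 1.13 × 1.0 × 326 × 1 × 9 = 994.6 kN.
Design strength φR_n = 1 × 994.6 = 995 kN.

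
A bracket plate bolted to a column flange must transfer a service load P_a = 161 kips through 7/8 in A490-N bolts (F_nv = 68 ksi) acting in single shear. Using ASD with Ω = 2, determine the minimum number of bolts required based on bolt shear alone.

A_b = π·0.875²/4 = 0.6013 in².
Per-bolt allowable strength R_n/Ω = 68 × 0.6013 × 1 / 2 = 20.44 kips.
n ≥ 161 / 20.44 = 7.875 → use 8 bolts.

8 bolts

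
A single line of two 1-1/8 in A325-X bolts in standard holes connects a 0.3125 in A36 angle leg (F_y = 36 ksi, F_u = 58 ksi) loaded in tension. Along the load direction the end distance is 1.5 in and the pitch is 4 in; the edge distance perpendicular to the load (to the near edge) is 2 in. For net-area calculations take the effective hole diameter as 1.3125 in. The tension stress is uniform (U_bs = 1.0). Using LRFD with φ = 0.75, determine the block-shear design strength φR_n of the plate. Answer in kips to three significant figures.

Shear plane L_v = 1.5 + 1·4 = 5.5 in; A_gv = 5.5 × 0.3125 = 1.719 in².
A_nv = (5.5 − 1.5·1.3125) × 0.3125 = 1.104 in².
A_nt = (2 − 0.5·1.3125) × 0.3125 = 0.4199 in².
0.6 F_u A_nv = 38.4 kips; 0.6 F_y A_gv = 37.12 kips → shear yielding governs the shear term.
R_n = 37.12 + 1.0 × 58 × 0.4199 = 61.48 kips.
Design strength φR_n = 0.75 × 61.48 = 46.1 kips.

46.1 kips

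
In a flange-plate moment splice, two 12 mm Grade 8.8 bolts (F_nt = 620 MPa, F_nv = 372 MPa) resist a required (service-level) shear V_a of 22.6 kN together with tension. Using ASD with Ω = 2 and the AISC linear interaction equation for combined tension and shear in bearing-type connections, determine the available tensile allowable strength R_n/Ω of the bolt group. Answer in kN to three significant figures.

53.5 kN

A_b = π·12²/4 = 113.1 mm²; f_rv = 22.6 × 1000 / (2 × 113.1) = 99.91 MPa.
F'_nt = 1.3 F_nt − (Ω F_nt / F_nv) f_rv = 1.3·620 − (2·620/372)·99.91 = 473 MPa, capped at F_nt → F'_nt = 473 MPa.
R_n = F'_nt · A_b · n = 473 × 113.1 × 2 / 1000 = 107 kN.
Allowable strength R_n/Ω = 107 / 2 = 53.5 kN.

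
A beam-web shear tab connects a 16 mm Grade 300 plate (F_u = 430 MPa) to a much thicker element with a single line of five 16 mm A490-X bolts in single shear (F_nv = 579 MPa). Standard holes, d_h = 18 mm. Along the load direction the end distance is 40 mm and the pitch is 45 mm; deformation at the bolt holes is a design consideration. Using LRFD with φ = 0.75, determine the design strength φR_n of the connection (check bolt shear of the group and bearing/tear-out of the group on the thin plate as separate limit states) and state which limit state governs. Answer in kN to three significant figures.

Bolt shear: A_b = π·16²/4 = 201.1 mm²; R_n = 579 × 201.1 × 5 × 1 / 1000 = 582.1 kN → 0.75 × 582.1 = 437 kN.
Bearing (1.2 l_c t F_u ≤ 2.4 d t F_u): upper limit = 2.4·16·16·430 / 1000 = 264.2 kN.
  Edge l_c = 40 − 18/2 = 31 → r_n = 255.9 kN; interior l_c = 45 − 18 = 27 → r_n = 222.9 kN.
  R_n,bearing = 1·255.9 + 4·222.9 = 1148 kN → 0.75 × 1148 = 861 kN.
Bolt shear governs: 437 kN.

437 kN (bolt shear governs)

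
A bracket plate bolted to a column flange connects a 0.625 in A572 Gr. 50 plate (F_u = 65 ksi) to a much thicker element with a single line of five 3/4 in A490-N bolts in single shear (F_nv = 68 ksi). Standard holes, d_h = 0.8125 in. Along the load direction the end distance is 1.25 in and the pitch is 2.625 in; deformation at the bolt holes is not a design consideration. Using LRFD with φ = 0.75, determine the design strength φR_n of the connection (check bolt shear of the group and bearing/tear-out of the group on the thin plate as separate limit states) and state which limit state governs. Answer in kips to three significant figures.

113 kips (bolt shear governs)

Bolt shear: A_b = π·0.75²/4 = 0.4418 in²; R_n = 68 × 0.4418 × 5 × 1 = 150.2 kips → 0.75 × 150.2 = 113 kips.
Bearing (1.5 l_c t F_u ≤ 3.0 d t F_u): upper limit = 3.0·0.75·0.625·65 = 91.41 kips.
  Edge l_c = 1.25 − 0.8125/2 = 0.8438 → r_n = 51.42 kips; interior l_c = 2.625 − 0.8125 = 1.812 → r_n = 91.41 kips.
  R_n,bearing = 1·51.42 + 4·91.41 = 417 kips → 0.75 × 417 = 313 kips.
Bolt shear governs: 113 kips.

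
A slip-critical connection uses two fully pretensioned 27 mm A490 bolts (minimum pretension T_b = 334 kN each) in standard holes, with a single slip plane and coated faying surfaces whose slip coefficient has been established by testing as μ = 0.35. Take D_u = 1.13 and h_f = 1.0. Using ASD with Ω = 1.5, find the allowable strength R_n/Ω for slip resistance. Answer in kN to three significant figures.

R_n = μ · D_u · h_f · T_b · n_s · n_b = 0.35 × 1.13 × 1.0 × 334 × 1 × 2 = 264.2 kN.
Allowable strength R_n/Ω = 264.2 / 1.5 = 176 kN.

176 kN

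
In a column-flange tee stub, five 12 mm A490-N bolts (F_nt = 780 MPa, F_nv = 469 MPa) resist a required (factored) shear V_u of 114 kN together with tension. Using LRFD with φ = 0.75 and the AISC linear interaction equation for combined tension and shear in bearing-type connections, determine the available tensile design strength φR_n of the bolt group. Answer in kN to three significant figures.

A_b = π·12²/4 = 113.1 mm²; f_rv = 114 × 1000 / (5 × 113.1) = 201.6 MPa.
F'_nt = 1.3 F_nt − (F_nt / φF_nv) f_rv = 1.3·780 − (780/(0.75·469))·201.6 = 567 MPa, capped at F_nt → F'_nt = 567 MPa.
R_n = F'_nt · A_b · n = 567 × 113.1 × 5 / 1000 = 320.6 kN.
Design strength φR_n = 0.75 × 320.6 = 240 kN.

240 kN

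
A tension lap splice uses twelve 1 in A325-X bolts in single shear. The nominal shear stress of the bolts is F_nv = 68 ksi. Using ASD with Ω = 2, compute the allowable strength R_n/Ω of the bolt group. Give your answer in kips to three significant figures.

320 kips

A_b = π × 1² / 4 = 0.7854 in².
R_n = F_nv · A_b · n · n_s = 68 × 0.7854 × 12 × 1 = 640.9 kips.
Allowable strength R_n/Ω = 640.9 / 2 = 320 kips.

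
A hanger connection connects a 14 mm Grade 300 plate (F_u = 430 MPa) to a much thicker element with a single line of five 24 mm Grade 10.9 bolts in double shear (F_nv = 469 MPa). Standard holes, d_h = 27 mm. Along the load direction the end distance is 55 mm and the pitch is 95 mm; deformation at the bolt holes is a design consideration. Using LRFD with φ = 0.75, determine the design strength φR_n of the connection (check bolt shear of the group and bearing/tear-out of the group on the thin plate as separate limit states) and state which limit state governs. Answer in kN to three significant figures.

1270 kN (bearing governs)

Bolt shear: A_b = π·24²/4 = 452.4 mm²; R_n = 469 × 452.4 × 5 × 2 / 1000 = 2122 kN → 0.75 × 2122 = 1590 kN.
Bearing (1.2 l_c t F_u ≤ 2.4 d t F_u): upper limit = 2.4·24·14·430 / 1000 = 346.8 kN.
  Edge l_c = 55 − 27/2 = 41.5 → r_n = 299.8 kN; interior l_c = 95 − 27 = 68 → r_n = 346.8 kN.
  R_n,bearing = 1·299.8 + 4·346.8 = 1687 kN → 0.75 × 1687 = 1270 kN.
Bearing governs: 1270 kN.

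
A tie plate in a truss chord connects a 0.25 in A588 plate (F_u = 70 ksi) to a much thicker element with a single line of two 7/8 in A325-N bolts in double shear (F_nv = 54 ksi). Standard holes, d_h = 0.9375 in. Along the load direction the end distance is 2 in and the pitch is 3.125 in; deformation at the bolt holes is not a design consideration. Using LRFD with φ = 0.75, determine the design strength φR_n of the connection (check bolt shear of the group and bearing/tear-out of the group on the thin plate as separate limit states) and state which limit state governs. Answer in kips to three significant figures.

64.6 kips (bearing governs)

Bolt shear: A_b = π·0.875²/4 = 0.6013 in²; R_n = 54 × 0.6013 × 2 × 2 = 129.9 kips → 0.75 × 129.9 = 97.4 kips.
Bearing (1.5 l_c t F_u ≤ 3.0 d t F_u): upper limit = 3.0·0.875·0.25·70 = 45.94 kips.
  Edge l_c = 2 − 0.9375/2 = 1.531 → r_n = 40.2 kips; interior l_c = 3.125 − 0.9375 = 2.188 → r_n = 45.94 kips.
  R_n,bearing = 1·40.2 + 1·45.94 = 86.13 kips → 0.75 × 86.13 = 64.6 kips.
Bearing governs: 64.6 kips.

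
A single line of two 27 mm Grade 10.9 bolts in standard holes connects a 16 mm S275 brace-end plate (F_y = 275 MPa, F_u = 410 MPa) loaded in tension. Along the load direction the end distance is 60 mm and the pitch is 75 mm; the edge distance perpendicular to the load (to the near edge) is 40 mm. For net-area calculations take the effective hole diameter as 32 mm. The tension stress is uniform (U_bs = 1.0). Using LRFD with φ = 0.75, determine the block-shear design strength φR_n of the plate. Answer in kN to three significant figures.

Shear plane L_v = 60 + 1·75 = 135 mm; A_gv = 135 × 16 = 2160 mm².
A_nv = (135 − 1.5·32) × 16 = 1392 mm².
A_nt = (40 − 0.5·32) × 16 = 384 mm².
0.6 F_u A_nv = 342.4 kN; 0.6 F_y A_gv = 356.4 kN → shear rupture governs the shear term.
R_n = 342.4 + 1.0 × 410 × 384 / 1000 = 499.9 kN.
Design strength φR_n = 0.75 × 499.9 = 375 kN.

375 kN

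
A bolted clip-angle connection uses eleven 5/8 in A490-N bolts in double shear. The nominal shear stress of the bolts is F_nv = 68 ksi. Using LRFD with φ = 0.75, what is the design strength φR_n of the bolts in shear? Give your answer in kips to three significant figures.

344 kips

A_b = π × 0.625² / 4 = 0.3068 in².
R_n = F_nv · A_b · n · n_s = 68 × 0.3068 × 11 × 2 = 459 kips.
Design strength φR_n = 0.75 × 459 = 344 kips.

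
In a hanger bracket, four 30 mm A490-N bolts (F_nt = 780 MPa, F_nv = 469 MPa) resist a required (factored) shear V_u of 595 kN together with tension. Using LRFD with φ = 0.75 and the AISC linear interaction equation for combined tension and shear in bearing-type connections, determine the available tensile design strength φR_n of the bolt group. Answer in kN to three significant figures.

1160 kN

A_b = π·30²/4 = 706.9 mm²; f_rv = 595 × 1000 / (4 × 706.9) = 210.4 MPa.
F'_nt = 1.3 F_nt − (F_nt / φF_nv) f_rv = 1.3·780 − (780/(0.75·469))·210.4 = 547.4 MPa, capped at F_nt → F'_nt = 547.4 MPa.
R_n = F'_nt · A_b · n = 547.4 × 706.9 × 4 / 1000 = 1548 kN.
Design strength φR_n = 0.75 × 1548 = 1160 kN.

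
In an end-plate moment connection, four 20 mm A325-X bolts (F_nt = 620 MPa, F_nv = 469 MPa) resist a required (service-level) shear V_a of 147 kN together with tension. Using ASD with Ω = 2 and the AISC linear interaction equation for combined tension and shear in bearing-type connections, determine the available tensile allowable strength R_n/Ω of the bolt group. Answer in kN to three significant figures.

A_b = π·20²/4 = 314.2 mm²; f_rv = 147 × 1000 / (4 × 314.2) = 117 MPa.
F'_nt = 1.3 F_nt − (Ω F_nt / F_nv) f_rv = 1.3·620 − (2·620/469)·117 = 496.7 MPa, capped at F_nt → F'_nt = 496.7 MPa.
R_n = F'_nt · A_b · n = 496.7 × 314.2 × 4 / 1000 = 624.2 kN.
Allowable strength R_n/Ω = 624.2 / 2 = 312 kN.

312 kN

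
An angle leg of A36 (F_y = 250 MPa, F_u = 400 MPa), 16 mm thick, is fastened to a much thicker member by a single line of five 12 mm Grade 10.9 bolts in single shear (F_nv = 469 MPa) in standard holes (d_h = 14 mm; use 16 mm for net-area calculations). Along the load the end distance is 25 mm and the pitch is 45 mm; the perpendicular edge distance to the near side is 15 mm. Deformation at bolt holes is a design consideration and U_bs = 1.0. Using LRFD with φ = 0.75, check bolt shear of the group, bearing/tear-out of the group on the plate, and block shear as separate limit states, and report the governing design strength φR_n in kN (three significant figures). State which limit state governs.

199 kN (bolt shear governs)

Bolt shear: A_b = π·12²/4 = 113.1 mm²; R_n = 469 × 113.1 × 5 × 1 / 1000 = 265.2 kN → 0.75 × 265.2 = 199 kN.
Bearing: edge l_c = 18, r_n = 138.2 kN; interior l_c = 31, r_n = 184.3 kN; R_n = 138.2 + 4·184.3 = 875.5 kN → 657 kN.
Block shear: A_gv = 3280, A_nv = 2128, A_nt = 112 mm²; R_n = min(0.6F_uA_nv, 0.6F_yA_gv) + U_bs·F_u·A_nt = 536.8 kN → 403 kN.
Bolt shear governs: 199 kN.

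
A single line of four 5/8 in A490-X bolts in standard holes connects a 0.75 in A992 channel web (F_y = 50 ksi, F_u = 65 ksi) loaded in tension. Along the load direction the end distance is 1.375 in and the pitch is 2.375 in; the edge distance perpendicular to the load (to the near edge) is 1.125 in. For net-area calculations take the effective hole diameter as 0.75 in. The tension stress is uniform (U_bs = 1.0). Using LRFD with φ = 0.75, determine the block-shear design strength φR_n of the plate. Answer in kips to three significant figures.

156 kips

Shear plane L_v = 1.375 + 3·2.375 = 8.5 in; A_gv = 8.5 × 0.75 = 6.375 in².
A_nv = (8.5 − 3.5·0.75) × 0.75 = 4.406 in².
A_nt = (1.125 − 0.5·0.75) × 0.75 = 0.5625 in².
0.6 F_u A_nv = 171.8 kips; 0.6 F_y A_gv = 191.2 kips → shear rupture governs the shear term.
R_n = 171.8 + 1.0 × 65 × 0.5625 = 208.4 kips.
Design strength φR_n = 0.75 × 208.4 = 156 kips.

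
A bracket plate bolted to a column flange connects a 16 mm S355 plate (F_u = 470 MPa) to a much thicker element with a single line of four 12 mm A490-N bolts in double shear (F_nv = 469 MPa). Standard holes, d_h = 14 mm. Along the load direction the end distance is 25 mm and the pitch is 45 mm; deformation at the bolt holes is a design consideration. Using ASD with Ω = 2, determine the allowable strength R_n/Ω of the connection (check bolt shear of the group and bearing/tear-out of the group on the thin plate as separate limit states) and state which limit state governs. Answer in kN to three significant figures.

Bolt shear: A_b = π·12²/4 = 113.1 mm²; R_n = 469 × 113.1 × 4 × 2 / 1000 = 424.3 kN → 424.3 / 2 = 212 kN.
Bearing (1.2 l_c t F_u ≤ 2.4 d t F_u): upper limit = 2.4·12·16·470 / 1000 = 216.6 kN.
  Edge l_c = 25 − 14/2 = 18 → r_n = 162.4 kN; interior l_c = 45 − 14 = 31 → r_n = 216.6 kN.
  R_n,bearing = 1·162.4 + 3·216.6 = 812.2 kN → 812.2 / 2 = 406 kN.
Bolt shear governs: 212 kN.

212 kN (bolt shear governs)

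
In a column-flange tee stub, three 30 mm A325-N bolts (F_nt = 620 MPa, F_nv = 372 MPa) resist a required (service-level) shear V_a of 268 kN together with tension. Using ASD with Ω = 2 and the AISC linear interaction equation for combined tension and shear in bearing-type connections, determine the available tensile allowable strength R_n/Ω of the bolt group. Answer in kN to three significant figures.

408 kN

A_b = π·30²/4 = 706.9 mm²; f_rv = 268 × 1000 / (3 × 706.9) = 126.4 MPa.
F'_nt = 1.3 F_nt − (Ω F_nt / F_nv) f_rv = 1.3·620 − (2·620/372)·126.4 = 384.7 MPa, capped at F_nt → F'_nt = 384.7 MPa.
R_n = F'_nt · A_b · n = 384.7 × 706.9 × 3 / 1000 = 815.9 kN.
Allowable strength R_n/Ω = 815.9 / 2 = 408 kN.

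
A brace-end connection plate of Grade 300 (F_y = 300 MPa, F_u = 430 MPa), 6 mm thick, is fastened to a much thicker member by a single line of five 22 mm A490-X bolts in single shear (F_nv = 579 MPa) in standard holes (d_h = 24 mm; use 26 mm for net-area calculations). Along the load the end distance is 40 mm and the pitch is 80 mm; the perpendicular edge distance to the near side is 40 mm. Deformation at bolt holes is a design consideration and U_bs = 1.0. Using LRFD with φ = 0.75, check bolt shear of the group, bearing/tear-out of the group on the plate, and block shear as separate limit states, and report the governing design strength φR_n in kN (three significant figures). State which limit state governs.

334 kN (block shear governs)

Bolt shear: A_b = π·22²/4 = 380.1 mm²; R_n = 579 × 380.1 × 5 × 1 / 1000 = 1100 kN → 0.75 × 1100 = 825 kN.
Bearing: edge l_c = 28, r_n = 86.69 kN; interior l_c = 56, r_n = 136.2 kN; R_n = 86.69 + 4·136.2 = 631.6 kN → 474 kN.
Block shear: A_gv = 2160, A_nv = 1458, A_nt = 162 mm²; R_n = min(0.6F_uA_nv, 0.6F_yA_gv) + U_bs·F_u·A_nt = 445.8 kN → 334 kN.
Block shear governs: 334 kN.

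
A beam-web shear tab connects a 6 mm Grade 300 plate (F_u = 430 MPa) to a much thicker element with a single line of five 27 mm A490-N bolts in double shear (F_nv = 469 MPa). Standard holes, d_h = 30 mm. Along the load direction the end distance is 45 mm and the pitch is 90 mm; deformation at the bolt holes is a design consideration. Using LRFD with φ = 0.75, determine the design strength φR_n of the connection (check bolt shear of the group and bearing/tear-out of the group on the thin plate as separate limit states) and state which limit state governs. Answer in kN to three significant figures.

Bolt shear: A_b = π·27²/4 = 572.6 mm²; R_n = 469 × 572.6 × 5 × 2 / 1000 = 2685 kN → 0.75 × 2685 = 2010 kN.
Bearing (1.2 l_c t F_u ≤ 2.4 d t F_u): upper limit = 2.4·27·6·430 / 1000 = 167.2 kN.
  Edge l_c = 45 − 30/2 = 30 → r_n = 92.88 kN; interior l_c = 90 − 30 = 60 → r_n = 167.2 kN.
  R_n,bearing = 1·92.88 + 4·167.2 = 761.6 kN → 0.75 × 761.6 = 571 kN.
Bearing governs: 571 kN.

571 kN (bearing governs)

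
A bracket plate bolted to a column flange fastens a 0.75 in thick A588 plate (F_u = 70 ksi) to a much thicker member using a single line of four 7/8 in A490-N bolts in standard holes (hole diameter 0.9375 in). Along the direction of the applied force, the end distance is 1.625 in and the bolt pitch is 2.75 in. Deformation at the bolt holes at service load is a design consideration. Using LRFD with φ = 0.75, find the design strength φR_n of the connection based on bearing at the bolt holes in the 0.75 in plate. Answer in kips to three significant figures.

303 kips

Per bolt r_n = 1.2 l_c t F_u ≤ 2.4 d t F_u; upper limit = 2.4 × 0.875 × 0.75 × 70 = 110.3 kips.
Edge bolt: l_c = 1.625 − 0.9375/2 = 1.156 in → 1.2 × 1.156 × 0.75 × 70 = 72.84 → r_n = 72.84 kips.
Interior bolts: l_c = 2.75 − 0.9375 = 1.812 in → 1.2 × 1.812 × 0.75 × 70 = 114.2 → r_n = 110.3 kips.
R_n = 1 × 72.84 + 3 × 110.3 = 403.6 kips.
Design strength φR_n = 0.75 × 403.6 = 303 kips.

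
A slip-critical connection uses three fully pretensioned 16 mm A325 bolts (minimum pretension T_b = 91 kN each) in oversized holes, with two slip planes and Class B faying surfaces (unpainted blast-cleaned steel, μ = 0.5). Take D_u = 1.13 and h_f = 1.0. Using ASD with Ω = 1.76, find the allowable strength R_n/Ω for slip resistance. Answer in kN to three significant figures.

175 kN

R_n = μ · D_u · h_f · T_b · n_s · n_b = 0.5 × 1.13 × 1.0 × 91 × 2 × 3 = 308.5 kN.
Allowable strength R_n/Ω = 308.5 / 1.76 = 175 kN.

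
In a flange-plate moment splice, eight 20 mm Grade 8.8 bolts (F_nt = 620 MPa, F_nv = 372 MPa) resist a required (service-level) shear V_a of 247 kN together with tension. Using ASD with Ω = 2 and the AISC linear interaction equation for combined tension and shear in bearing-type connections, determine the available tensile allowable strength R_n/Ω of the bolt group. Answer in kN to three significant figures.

601 kN

A_b = π·20²/4 = 314.2 mm²; f_rv = 247 × 1000 / (8 × 314.2) = 98.28 MPa.
F'_nt = 1.3 F_nt − (Ω F_nt / F_nv) f_rv = 1.3·620 − (2·620/372)·98.28 = 478.4 MPa, capped at F_nt → F'_nt = 478.4 MPa.
R_n = F'_nt · A_b · n = 478.4 × 314.2 × 8 / 1000 = 1202 kN.
Allowable strength R_n/Ω = 1202 / 2 = 601 kN.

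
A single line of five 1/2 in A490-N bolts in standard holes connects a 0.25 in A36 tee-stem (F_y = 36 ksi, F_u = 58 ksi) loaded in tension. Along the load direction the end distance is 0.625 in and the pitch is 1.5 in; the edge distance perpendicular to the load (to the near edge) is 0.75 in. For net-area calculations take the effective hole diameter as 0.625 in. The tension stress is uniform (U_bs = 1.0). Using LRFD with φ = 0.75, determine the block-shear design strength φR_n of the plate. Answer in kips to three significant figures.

29.6 kips

Shear plane L_v = 0.625 + 4·1.5 = 6.625 in; A_gv = 6.625 × 0.25 = 1.656 in².
A_nv = (6.625 − 4.5·0.625) × 0.25 = 0.9531 in².
A_nt = (0.75 − 0.5·0.625) × 0.25 = 0.1094 in².
0.6 F_u A_nv = 33.17 kips; 0.6 F_y A_gv = 35.77 kips → shear rupture governs the shear term.
R_n = 33.17 + 1.0 × 58 × 0.1094 = 39.51 kips.
Design strength φR_n = 0.75 × 39.51 = 29.6 kips.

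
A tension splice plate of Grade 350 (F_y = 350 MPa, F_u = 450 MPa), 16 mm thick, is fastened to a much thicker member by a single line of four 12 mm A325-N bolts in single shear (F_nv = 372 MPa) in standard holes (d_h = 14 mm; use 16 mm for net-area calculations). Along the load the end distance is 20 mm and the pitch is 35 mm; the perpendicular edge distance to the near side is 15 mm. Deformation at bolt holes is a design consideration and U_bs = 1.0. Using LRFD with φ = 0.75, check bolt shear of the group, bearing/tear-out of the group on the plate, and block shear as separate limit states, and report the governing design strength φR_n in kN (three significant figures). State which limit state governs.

126 kN (bolt shear governs)

Bolt shear: A_b = π·12²/4 = 113.1 mm²; R_n = 372 × 113.1 × 4 × 1 / 1000 = 168.3 kN → 0.75 × 168.3 = 126 kN.
Bearing: edge l_c = 13, r_n = 112.3 kN; interior l_c = 21, r_n = 181.4 kN; R_n = 112.3 + 3·181.4 = 656.6 kN → 492 kN.
Block shear: A_gv = 2000, A_nv = 1104, A_nt = 112 mm²; R_n = min(0.6F_uA_nv, 0.6F_yA_gv) + U_bs·F_u·A_nt = 348.5 kN → 261 kN.
Bolt shear governs: 126 kN.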